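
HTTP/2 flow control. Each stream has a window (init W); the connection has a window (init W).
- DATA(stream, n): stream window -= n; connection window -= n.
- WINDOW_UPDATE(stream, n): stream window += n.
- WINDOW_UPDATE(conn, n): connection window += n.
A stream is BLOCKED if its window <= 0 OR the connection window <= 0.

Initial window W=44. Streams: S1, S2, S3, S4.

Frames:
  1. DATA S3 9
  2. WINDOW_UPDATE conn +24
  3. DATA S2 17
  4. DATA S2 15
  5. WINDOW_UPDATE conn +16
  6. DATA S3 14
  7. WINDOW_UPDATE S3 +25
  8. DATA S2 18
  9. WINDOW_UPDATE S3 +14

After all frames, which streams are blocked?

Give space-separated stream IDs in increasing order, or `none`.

Op 1: conn=35 S1=44 S2=44 S3=35 S4=44 blocked=[]
Op 2: conn=59 S1=44 S2=44 S3=35 S4=44 blocked=[]
Op 3: conn=42 S1=44 S2=27 S3=35 S4=44 blocked=[]
Op 4: conn=27 S1=44 S2=12 S3=35 S4=44 blocked=[]
Op 5: conn=43 S1=44 S2=12 S3=35 S4=44 blocked=[]
Op 6: conn=29 S1=44 S2=12 S3=21 S4=44 blocked=[]
Op 7: conn=29 S1=44 S2=12 S3=46 S4=44 blocked=[]
Op 8: conn=11 S1=44 S2=-6 S3=46 S4=44 blocked=[2]
Op 9: conn=11 S1=44 S2=-6 S3=60 S4=44 blocked=[2]

Answer: S2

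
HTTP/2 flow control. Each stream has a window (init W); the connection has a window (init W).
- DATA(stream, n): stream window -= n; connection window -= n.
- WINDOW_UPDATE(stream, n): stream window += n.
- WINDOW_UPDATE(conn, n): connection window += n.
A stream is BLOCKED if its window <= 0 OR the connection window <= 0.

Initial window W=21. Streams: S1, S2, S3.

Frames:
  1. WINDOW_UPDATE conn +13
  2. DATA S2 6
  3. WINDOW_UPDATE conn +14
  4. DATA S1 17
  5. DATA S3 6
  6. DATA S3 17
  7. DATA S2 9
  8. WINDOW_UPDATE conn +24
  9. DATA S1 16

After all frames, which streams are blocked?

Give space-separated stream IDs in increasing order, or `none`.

Op 1: conn=34 S1=21 S2=21 S3=21 blocked=[]
Op 2: conn=28 S1=21 S2=15 S3=21 blocked=[]
Op 3: conn=42 S1=21 S2=15 S3=21 blocked=[]
Op 4: conn=25 S1=4 S2=15 S3=21 blocked=[]
Op 5: conn=19 S1=4 S2=15 S3=15 blocked=[]
Op 6: conn=2 S1=4 S2=15 S3=-2 blocked=[3]
Op 7: conn=-7 S1=4 S2=6 S3=-2 blocked=[1, 2, 3]
Op 8: conn=17 S1=4 S2=6 S3=-2 blocked=[3]
Op 9: conn=1 S1=-12 S2=6 S3=-2 blocked=[1, 3]

Answer: S1 S3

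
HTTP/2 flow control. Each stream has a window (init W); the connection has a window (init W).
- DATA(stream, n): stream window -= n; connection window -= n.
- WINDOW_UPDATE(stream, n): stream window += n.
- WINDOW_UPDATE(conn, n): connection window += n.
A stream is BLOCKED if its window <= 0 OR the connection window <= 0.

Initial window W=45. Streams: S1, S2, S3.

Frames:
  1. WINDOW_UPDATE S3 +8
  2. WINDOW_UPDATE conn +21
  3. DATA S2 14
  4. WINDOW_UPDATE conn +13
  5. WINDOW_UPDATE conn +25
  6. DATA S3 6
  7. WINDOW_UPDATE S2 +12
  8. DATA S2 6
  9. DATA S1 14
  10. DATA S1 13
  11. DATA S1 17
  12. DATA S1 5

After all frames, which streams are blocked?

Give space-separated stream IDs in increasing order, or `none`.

Op 1: conn=45 S1=45 S2=45 S3=53 blocked=[]
Op 2: conn=66 S1=45 S2=45 S3=53 blocked=[]
Op 3: conn=52 S1=45 S2=31 S3=53 blocked=[]
Op 4: conn=65 S1=45 S2=31 S3=53 blocked=[]
Op 5: conn=90 S1=45 S2=31 S3=53 blocked=[]
Op 6: conn=84 S1=45 S2=31 S3=47 blocked=[]
Op 7: conn=84 S1=45 S2=43 S3=47 blocked=[]
Op 8: conn=78 S1=45 S2=37 S3=47 blocked=[]
Op 9: conn=64 S1=31 S2=37 S3=47 blocked=[]
Op 10: conn=51 S1=18 S2=37 S3=47 blocked=[]
Op 11: conn=34 S1=1 S2=37 S3=47 blocked=[]
Op 12: conn=29 S1=-4 S2=37 S3=47 blocked=[1]

Answer: S1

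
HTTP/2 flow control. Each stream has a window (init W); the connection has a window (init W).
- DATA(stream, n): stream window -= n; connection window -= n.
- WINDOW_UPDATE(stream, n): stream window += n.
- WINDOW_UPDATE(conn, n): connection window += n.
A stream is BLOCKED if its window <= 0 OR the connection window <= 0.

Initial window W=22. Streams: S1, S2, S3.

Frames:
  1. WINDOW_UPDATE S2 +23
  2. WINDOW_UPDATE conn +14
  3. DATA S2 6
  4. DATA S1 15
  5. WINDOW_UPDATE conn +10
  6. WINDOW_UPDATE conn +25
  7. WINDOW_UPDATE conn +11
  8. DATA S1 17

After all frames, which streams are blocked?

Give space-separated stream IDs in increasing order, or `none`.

Op 1: conn=22 S1=22 S2=45 S3=22 blocked=[]
Op 2: conn=36 S1=22 S2=45 S3=22 blocked=[]
Op 3: conn=30 S1=22 S2=39 S3=22 blocked=[]
Op 4: conn=15 S1=7 S2=39 S3=22 blocked=[]
Op 5: conn=25 S1=7 S2=39 S3=22 blocked=[]
Op 6: conn=50 S1=7 S2=39 S3=22 blocked=[]
Op 7: conn=61 S1=7 S2=39 S3=22 blocked=[]
Op 8: conn=44 S1=-10 S2=39 S3=22 blocked=[1]

Answer: S1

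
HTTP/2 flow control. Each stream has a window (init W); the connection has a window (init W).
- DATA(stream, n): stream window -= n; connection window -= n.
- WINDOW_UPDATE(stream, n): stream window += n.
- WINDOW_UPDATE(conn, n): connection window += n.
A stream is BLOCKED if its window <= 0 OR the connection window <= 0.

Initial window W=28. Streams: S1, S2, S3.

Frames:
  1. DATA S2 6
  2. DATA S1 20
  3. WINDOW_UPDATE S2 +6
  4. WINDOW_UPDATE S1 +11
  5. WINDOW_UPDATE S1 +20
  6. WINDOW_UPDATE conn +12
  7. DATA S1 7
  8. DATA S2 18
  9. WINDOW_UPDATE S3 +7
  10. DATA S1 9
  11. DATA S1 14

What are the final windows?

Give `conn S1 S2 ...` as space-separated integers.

Answer: -34 9 10 35

Derivation:
Op 1: conn=22 S1=28 S2=22 S3=28 blocked=[]
Op 2: conn=2 S1=8 S2=22 S3=28 blocked=[]
Op 3: conn=2 S1=8 S2=28 S3=28 blocked=[]
Op 4: conn=2 S1=19 S2=28 S3=28 blocked=[]
Op 5: conn=2 S1=39 S2=28 S3=28 blocked=[]
Op 6: conn=14 S1=39 S2=28 S3=28 blocked=[]
Op 7: conn=7 S1=32 S2=28 S3=28 blocked=[]
Op 8: conn=-11 S1=32 S2=10 S3=28 blocked=[1, 2, 3]
Op 9: conn=-11 S1=32 S2=10 S3=35 blocked=[1, 2, 3]
Op 10: conn=-20 S1=23 S2=10 S3=35 blocked=[1, 2, 3]
Op 11: conn=-34 S1=9 S2=10 S3=35 blocked=[1, 2, 3]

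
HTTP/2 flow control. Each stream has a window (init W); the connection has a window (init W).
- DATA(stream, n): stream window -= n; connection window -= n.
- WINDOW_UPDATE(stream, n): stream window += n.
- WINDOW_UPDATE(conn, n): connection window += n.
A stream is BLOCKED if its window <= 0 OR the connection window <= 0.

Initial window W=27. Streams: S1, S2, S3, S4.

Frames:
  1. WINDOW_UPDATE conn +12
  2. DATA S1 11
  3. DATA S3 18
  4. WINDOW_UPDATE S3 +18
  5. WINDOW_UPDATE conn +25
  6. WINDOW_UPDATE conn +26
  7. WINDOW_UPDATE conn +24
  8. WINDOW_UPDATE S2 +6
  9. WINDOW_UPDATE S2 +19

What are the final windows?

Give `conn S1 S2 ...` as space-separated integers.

Op 1: conn=39 S1=27 S2=27 S3=27 S4=27 blocked=[]
Op 2: conn=28 S1=16 S2=27 S3=27 S4=27 blocked=[]
Op 3: conn=10 S1=16 S2=27 S3=9 S4=27 blocked=[]
Op 4: conn=10 S1=16 S2=27 S3=27 S4=27 blocked=[]
Op 5: conn=35 S1=16 S2=27 S3=27 S4=27 blocked=[]
Op 6: conn=61 S1=16 S2=27 S3=27 S4=27 blocked=[]
Op 7: conn=85 S1=16 S2=27 S3=27 S4=27 blocked=[]
Op 8: conn=85 S1=16 S2=33 S3=27 S4=27 blocked=[]
Op 9: conn=85 S1=16 S2=52 S3=27 S4=27 blocked=[]

Answer: 85 16 52 27 27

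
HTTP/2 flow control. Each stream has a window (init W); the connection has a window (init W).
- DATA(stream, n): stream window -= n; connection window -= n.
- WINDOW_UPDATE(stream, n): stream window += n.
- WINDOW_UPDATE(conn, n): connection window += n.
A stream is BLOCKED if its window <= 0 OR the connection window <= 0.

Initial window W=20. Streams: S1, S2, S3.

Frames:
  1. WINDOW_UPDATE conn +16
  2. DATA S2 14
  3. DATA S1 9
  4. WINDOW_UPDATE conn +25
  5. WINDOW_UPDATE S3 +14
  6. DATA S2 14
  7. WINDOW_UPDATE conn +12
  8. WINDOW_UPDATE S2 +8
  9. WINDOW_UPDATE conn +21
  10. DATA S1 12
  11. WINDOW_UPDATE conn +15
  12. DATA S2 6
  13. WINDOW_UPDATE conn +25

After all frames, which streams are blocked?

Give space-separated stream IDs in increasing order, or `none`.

Answer: S1 S2

Derivation:
Op 1: conn=36 S1=20 S2=20 S3=20 blocked=[]
Op 2: conn=22 S1=20 S2=6 S3=20 blocked=[]
Op 3: conn=13 S1=11 S2=6 S3=20 blocked=[]
Op 4: conn=38 S1=11 S2=6 S3=20 blocked=[]
Op 5: conn=38 S1=11 S2=6 S3=34 blocked=[]
Op 6: conn=24 S1=11 S2=-8 S3=34 blocked=[2]
Op 7: conn=36 S1=11 S2=-8 S3=34 blocked=[2]
Op 8: conn=36 S1=11 S2=0 S3=34 blocked=[2]
Op 9: conn=57 S1=11 S2=0 S3=34 blocked=[2]
Op 10: conn=45 S1=-1 S2=0 S3=34 blocked=[1, 2]
Op 11: conn=60 S1=-1 S2=0 S3=34 blocked=[1, 2]
Op 12: conn=54 S1=-1 S2=-6 S3=34 blocked=[1, 2]
Op 13: conn=79 S1=-1 S2=-6 S3=34 blocked=[1, 2]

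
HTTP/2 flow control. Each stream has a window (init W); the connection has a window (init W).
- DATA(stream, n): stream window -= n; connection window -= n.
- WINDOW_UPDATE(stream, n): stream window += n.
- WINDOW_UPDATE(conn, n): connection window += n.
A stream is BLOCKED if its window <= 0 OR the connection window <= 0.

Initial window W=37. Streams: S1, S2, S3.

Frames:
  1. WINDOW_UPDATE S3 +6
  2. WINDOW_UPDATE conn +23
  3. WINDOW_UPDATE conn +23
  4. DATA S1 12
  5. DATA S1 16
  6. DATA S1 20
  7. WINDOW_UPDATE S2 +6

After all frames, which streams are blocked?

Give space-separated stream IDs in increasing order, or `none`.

Op 1: conn=37 S1=37 S2=37 S3=43 blocked=[]
Op 2: conn=60 S1=37 S2=37 S3=43 blocked=[]
Op 3: conn=83 S1=37 S2=37 S3=43 blocked=[]
Op 4: conn=71 S1=25 S2=37 S3=43 blocked=[]
Op 5: conn=55 S1=9 S2=37 S3=43 blocked=[]
Op 6: conn=35 S1=-11 S2=37 S3=43 blocked=[1]
Op 7: conn=35 S1=-11 S2=43 S3=43 blocked=[1]

Answer: S1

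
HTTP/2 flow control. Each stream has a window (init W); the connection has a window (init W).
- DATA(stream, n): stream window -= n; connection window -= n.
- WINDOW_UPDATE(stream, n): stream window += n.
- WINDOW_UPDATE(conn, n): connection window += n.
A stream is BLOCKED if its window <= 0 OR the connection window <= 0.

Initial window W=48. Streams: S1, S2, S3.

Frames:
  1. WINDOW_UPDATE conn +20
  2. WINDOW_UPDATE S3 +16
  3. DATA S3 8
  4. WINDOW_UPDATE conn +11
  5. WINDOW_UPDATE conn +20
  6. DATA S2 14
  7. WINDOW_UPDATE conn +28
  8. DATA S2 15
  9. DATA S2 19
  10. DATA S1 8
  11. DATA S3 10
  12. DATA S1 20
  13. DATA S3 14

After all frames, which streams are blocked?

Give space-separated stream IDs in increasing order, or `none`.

Op 1: conn=68 S1=48 S2=48 S3=48 blocked=[]
Op 2: conn=68 S1=48 S2=48 S3=64 blocked=[]
Op 3: conn=60 S1=48 S2=48 S3=56 blocked=[]
Op 4: conn=71 S1=48 S2=48 S3=56 blocked=[]
Op 5: conn=91 S1=48 S2=48 S3=56 blocked=[]
Op 6: conn=77 S1=48 S2=34 S3=56 blocked=[]
Op 7: conn=105 S1=48 S2=34 S3=56 blocked=[]
Op 8: conn=90 S1=48 S2=19 S3=56 blocked=[]
Op 9: conn=71 S1=48 S2=0 S3=56 blocked=[2]
Op 10: conn=63 S1=40 S2=0 S3=56 blocked=[2]
Op 11: conn=53 S1=40 S2=0 S3=46 blocked=[2]
Op 12: conn=33 S1=20 S2=0 S3=46 blocked=[2]
Op 13: conn=19 S1=20 S2=0 S3=32 blocked=[2]

Answer: S2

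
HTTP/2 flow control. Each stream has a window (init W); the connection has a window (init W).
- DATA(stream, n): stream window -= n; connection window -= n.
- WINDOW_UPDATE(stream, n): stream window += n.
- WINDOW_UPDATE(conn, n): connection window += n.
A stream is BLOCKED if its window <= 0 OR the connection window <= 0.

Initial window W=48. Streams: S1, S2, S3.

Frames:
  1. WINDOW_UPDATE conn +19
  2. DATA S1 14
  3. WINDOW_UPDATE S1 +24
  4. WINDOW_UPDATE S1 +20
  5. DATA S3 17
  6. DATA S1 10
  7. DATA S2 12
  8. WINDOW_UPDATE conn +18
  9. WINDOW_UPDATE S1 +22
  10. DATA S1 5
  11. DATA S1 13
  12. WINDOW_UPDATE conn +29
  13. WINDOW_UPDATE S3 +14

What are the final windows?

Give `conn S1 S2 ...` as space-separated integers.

Op 1: conn=67 S1=48 S2=48 S3=48 blocked=[]
Op 2: conn=53 S1=34 S2=48 S3=48 blocked=[]
Op 3: conn=53 S1=58 S2=48 S3=48 blocked=[]
Op 4: conn=53 S1=78 S2=48 S3=48 blocked=[]
Op 5: conn=36 S1=78 S2=48 S3=31 blocked=[]
Op 6: conn=26 S1=68 S2=48 S3=31 blocked=[]
Op 7: conn=14 S1=68 S2=36 S3=31 blocked=[]
Op 8: conn=32 S1=68 S2=36 S3=31 blocked=[]
Op 9: conn=32 S1=90 S2=36 S3=31 blocked=[]
Op 10: conn=27 S1=85 S2=36 S3=31 blocked=[]
Op 11: conn=14 S1=72 S2=36 S3=31 blocked=[]
Op 12: conn=43 S1=72 S2=36 S3=31 blocked=[]
Op 13: conn=43 S1=72 S2=36 S3=45 blocked=[]

Answer: 43 72 36 45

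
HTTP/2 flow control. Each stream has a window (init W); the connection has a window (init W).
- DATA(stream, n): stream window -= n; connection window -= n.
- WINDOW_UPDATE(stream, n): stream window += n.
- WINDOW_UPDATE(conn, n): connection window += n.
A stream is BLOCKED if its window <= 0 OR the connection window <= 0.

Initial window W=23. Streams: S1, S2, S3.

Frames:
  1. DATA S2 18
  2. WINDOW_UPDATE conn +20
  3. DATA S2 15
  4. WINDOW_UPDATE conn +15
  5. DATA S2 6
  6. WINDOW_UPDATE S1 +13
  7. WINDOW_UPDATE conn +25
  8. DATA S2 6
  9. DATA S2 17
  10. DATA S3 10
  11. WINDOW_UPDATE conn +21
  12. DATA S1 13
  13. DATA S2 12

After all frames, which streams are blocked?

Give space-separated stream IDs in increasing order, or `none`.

Answer: S2

Derivation:
Op 1: conn=5 S1=23 S2=5 S3=23 blocked=[]
Op 2: conn=25 S1=23 S2=5 S3=23 blocked=[]
Op 3: conn=10 S1=23 S2=-10 S3=23 blocked=[2]
Op 4: conn=25 S1=23 S2=-10 S3=23 blocked=[2]
Op 5: conn=19 S1=23 S2=-16 S3=23 blocked=[2]
Op 6: conn=19 S1=36 S2=-16 S3=23 blocked=[2]
Op 7: conn=44 S1=36 S2=-16 S3=23 blocked=[2]
Op 8: conn=38 S1=36 S2=-22 S3=23 blocked=[2]
Op 9: conn=21 S1=36 S2=-39 S3=23 blocked=[2]
Op 10: conn=11 S1=36 S2=-39 S3=13 blocked=[2]
Op 11: conn=32 S1=36 S2=-39 S3=13 blocked=[2]
Op 12: conn=19 S1=23 S2=-39 S3=13 blocked=[2]
Op 13: conn=7 S1=23 S2=-51 S3=13 blocked=[2]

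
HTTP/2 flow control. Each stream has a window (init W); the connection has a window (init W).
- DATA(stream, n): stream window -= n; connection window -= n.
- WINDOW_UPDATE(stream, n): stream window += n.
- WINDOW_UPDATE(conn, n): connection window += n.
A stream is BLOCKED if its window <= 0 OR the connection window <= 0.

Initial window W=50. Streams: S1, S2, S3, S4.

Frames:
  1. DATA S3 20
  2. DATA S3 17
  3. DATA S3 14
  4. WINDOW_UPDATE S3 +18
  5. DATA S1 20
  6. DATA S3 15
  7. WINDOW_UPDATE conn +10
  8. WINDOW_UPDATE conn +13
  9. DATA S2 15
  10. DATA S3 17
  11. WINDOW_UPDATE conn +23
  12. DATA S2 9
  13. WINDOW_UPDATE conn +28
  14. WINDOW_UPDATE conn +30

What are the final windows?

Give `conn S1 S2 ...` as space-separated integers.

Op 1: conn=30 S1=50 S2=50 S3=30 S4=50 blocked=[]
Op 2: conn=13 S1=50 S2=50 S3=13 S4=50 blocked=[]
Op 3: conn=-1 S1=50 S2=50 S3=-1 S4=50 blocked=[1, 2, 3, 4]
Op 4: conn=-1 S1=50 S2=50 S3=17 S4=50 blocked=[1, 2, 3, 4]
Op 5: conn=-21 S1=30 S2=50 S3=17 S4=50 blocked=[1, 2, 3, 4]
Op 6: conn=-36 S1=30 S2=50 S3=2 S4=50 blocked=[1, 2, 3, 4]
Op 7: conn=-26 S1=30 S2=50 S3=2 S4=50 blocked=[1, 2, 3, 4]
Op 8: conn=-13 S1=30 S2=50 S3=2 S4=50 blocked=[1, 2, 3, 4]
Op 9: conn=-28 S1=30 S2=35 S3=2 S4=50 blocked=[1, 2, 3, 4]
Op 10: conn=-45 S1=30 S2=35 S3=-15 S4=50 blocked=[1, 2, 3, 4]
Op 11: conn=-22 S1=30 S2=35 S3=-15 S4=50 blocked=[1, 2, 3, 4]
Op 12: conn=-31 S1=30 S2=26 S3=-15 S4=50 blocked=[1, 2, 3, 4]
Op 13: conn=-3 S1=30 S2=26 S3=-15 S4=50 blocked=[1, 2, 3, 4]
Op 14: conn=27 S1=30 S2=26 S3=-15 S4=50 blocked=[3]

Answer: 27 30 26 -15 50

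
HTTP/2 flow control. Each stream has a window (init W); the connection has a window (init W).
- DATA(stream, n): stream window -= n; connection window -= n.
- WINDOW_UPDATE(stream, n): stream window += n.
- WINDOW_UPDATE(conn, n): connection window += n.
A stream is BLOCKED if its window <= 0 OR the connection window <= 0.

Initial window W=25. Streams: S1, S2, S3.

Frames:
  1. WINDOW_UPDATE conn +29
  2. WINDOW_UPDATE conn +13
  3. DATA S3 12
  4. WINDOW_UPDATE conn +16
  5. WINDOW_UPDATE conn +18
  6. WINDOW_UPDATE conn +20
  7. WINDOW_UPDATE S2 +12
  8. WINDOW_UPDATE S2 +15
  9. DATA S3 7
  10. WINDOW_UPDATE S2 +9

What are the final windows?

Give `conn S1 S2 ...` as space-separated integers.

Op 1: conn=54 S1=25 S2=25 S3=25 blocked=[]
Op 2: conn=67 S1=25 S2=25 S3=25 blocked=[]
Op 3: conn=55 S1=25 S2=25 S3=13 blocked=[]
Op 4: conn=71 S1=25 S2=25 S3=13 blocked=[]
Op 5: conn=89 S1=25 S2=25 S3=13 blocked=[]
Op 6: conn=109 S1=25 S2=25 S3=13 blocked=[]
Op 7: conn=109 S1=25 S2=37 S3=13 blocked=[]
Op 8: conn=109 S1=25 S2=52 S3=13 blocked=[]
Op 9: conn=102 S1=25 S2=52 S3=6 blocked=[]
Op 10: conn=102 S1=25 S2=61 S3=6 blocked=[]

Answer: 102 25 61 6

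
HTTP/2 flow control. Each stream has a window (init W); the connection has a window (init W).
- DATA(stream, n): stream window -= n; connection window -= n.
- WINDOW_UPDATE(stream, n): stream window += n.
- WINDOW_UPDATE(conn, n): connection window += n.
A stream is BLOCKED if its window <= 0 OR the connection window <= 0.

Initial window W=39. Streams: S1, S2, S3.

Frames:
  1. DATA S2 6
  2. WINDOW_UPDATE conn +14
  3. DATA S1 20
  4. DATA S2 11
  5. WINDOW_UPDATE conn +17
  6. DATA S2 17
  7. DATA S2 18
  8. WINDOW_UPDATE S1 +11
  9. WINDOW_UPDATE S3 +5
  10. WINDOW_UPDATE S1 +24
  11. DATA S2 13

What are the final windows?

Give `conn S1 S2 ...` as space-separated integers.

Op 1: conn=33 S1=39 S2=33 S3=39 blocked=[]
Op 2: conn=47 S1=39 S2=33 S3=39 blocked=[]
Op 3: conn=27 S1=19 S2=33 S3=39 blocked=[]
Op 4: conn=16 S1=19 S2=22 S3=39 blocked=[]
Op 5: conn=33 S1=19 S2=22 S3=39 blocked=[]
Op 6: conn=16 S1=19 S2=5 S3=39 blocked=[]
Op 7: conn=-2 S1=19 S2=-13 S3=39 blocked=[1, 2, 3]
Op 8: conn=-2 S1=30 S2=-13 S3=39 blocked=[1, 2, 3]
Op 9: conn=-2 S1=30 S2=-13 S3=44 blocked=[1, 2, 3]
Op 10: conn=-2 S1=54 S2=-13 S3=44 blocked=[1, 2, 3]
Op 11: conn=-15 S1=54 S2=-26 S3=44 blocked=[1, 2, 3]

Answer: -15 54 -26 44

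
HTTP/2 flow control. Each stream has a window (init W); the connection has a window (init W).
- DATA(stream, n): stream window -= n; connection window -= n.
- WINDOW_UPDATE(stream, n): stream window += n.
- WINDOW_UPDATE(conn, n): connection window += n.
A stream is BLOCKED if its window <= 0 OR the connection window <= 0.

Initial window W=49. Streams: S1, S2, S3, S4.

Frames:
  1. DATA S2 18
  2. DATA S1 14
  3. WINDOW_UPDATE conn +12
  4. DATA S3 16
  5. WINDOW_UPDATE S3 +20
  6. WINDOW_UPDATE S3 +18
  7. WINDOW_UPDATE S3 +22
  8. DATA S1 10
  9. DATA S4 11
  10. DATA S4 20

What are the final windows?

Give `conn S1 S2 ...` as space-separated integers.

Op 1: conn=31 S1=49 S2=31 S3=49 S4=49 blocked=[]
Op 2: conn=17 S1=35 S2=31 S3=49 S4=49 blocked=[]
Op 3: conn=29 S1=35 S2=31 S3=49 S4=49 blocked=[]
Op 4: conn=13 S1=35 S2=31 S3=33 S4=49 blocked=[]
Op 5: conn=13 S1=35 S2=31 S3=53 S4=49 blocked=[]
Op 6: conn=13 S1=35 S2=31 S3=71 S4=49 blocked=[]
Op 7: conn=13 S1=35 S2=31 S3=93 S4=49 blocked=[]
Op 8: conn=3 S1=25 S2=31 S3=93 S4=49 blocked=[]
Op 9: conn=-8 S1=25 S2=31 S3=93 S4=38 blocked=[1, 2, 3, 4]
Op 10: conn=-28 S1=25 S2=31 S3=93 S4=18 blocked=[1, 2, 3, 4]

Answer: -28 25 31 93 18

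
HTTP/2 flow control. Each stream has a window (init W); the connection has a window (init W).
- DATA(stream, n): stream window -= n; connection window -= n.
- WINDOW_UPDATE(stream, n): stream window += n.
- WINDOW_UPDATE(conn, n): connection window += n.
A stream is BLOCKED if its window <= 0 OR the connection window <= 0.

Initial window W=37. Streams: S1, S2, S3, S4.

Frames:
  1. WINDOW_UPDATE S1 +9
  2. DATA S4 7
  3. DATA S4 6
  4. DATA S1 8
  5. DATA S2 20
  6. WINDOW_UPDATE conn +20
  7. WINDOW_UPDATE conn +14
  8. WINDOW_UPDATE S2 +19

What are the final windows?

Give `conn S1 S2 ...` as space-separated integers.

Op 1: conn=37 S1=46 S2=37 S3=37 S4=37 blocked=[]
Op 2: conn=30 S1=46 S2=37 S3=37 S4=30 blocked=[]
Op 3: conn=24 S1=46 S2=37 S3=37 S4=24 blocked=[]
Op 4: conn=16 S1=38 S2=37 S3=37 S4=24 blocked=[]
Op 5: conn=-4 S1=38 S2=17 S3=37 S4=24 blocked=[1, 2, 3, 4]
Op 6: conn=16 S1=38 S2=17 S3=37 S4=24 blocked=[]
Op 7: conn=30 S1=38 S2=17 S3=37 S4=24 blocked=[]
Op 8: conn=30 S1=38 S2=36 S3=37 S4=24 blocked=[]

Answer: 30 38 36 37 24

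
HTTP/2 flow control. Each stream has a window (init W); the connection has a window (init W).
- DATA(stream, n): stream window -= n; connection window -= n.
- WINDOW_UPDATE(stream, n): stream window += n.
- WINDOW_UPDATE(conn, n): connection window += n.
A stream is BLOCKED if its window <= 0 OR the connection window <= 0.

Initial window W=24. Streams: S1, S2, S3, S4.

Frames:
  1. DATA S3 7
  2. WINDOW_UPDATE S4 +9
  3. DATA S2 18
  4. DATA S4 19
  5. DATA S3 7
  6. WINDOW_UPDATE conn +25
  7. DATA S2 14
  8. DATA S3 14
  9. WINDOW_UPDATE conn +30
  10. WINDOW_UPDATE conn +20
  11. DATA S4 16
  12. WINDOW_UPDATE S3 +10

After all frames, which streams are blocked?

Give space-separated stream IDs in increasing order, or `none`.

Op 1: conn=17 S1=24 S2=24 S3=17 S4=24 blocked=[]
Op 2: conn=17 S1=24 S2=24 S3=17 S4=33 blocked=[]
Op 3: conn=-1 S1=24 S2=6 S3=17 S4=33 blocked=[1, 2, 3, 4]
Op 4: conn=-20 S1=24 S2=6 S3=17 S4=14 blocked=[1, 2, 3, 4]
Op 5: conn=-27 S1=24 S2=6 S3=10 S4=14 blocked=[1, 2, 3, 4]
Op 6: conn=-2 S1=24 S2=6 S3=10 S4=14 blocked=[1, 2, 3, 4]
Op 7: conn=-16 S1=24 S2=-8 S3=10 S4=14 blocked=[1, 2, 3, 4]
Op 8: conn=-30 S1=24 S2=-8 S3=-4 S4=14 blocked=[1, 2, 3, 4]
Op 9: conn=0 S1=24 S2=-8 S3=-4 S4=14 blocked=[1, 2, 3, 4]
Op 10: conn=20 S1=24 S2=-8 S3=-4 S4=14 blocked=[2, 3]
Op 11: conn=4 S1=24 S2=-8 S3=-4 S4=-2 blocked=[2, 3, 4]
Op 12: conn=4 S1=24 S2=-8 S3=6 S4=-2 blocked=[2, 4]

Answer: S2 S4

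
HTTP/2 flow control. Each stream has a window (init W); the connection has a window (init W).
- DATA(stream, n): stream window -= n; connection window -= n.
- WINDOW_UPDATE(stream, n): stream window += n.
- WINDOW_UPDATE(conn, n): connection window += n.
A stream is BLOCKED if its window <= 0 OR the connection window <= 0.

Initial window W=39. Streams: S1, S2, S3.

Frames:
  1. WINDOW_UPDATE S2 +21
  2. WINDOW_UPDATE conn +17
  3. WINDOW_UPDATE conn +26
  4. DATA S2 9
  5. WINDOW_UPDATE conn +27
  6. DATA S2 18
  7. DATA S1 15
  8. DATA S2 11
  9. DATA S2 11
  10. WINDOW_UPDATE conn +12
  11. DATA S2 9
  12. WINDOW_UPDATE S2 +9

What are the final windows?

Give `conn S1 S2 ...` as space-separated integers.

Answer: 48 24 11 39

Derivation:
Op 1: conn=39 S1=39 S2=60 S3=39 blocked=[]
Op 2: conn=56 S1=39 S2=60 S3=39 blocked=[]
Op 3: conn=82 S1=39 S2=60 S3=39 blocked=[]
Op 4: conn=73 S1=39 S2=51 S3=39 blocked=[]
Op 5: conn=100 S1=39 S2=51 S3=39 blocked=[]
Op 6: conn=82 S1=39 S2=33 S3=39 blocked=[]
Op 7: conn=67 S1=24 S2=33 S3=39 blocked=[]
Op 8: conn=56 S1=24 S2=22 S3=39 blocked=[]
Op 9: conn=45 S1=24 S2=11 S3=39 blocked=[]
Op 10: conn=57 S1=24 S2=11 S3=39 blocked=[]
Op 11: conn=48 S1=24 S2=2 S3=39 blocked=[]
Op 12: conn=48 S1=24 S2=11 S3=39 blocked=[]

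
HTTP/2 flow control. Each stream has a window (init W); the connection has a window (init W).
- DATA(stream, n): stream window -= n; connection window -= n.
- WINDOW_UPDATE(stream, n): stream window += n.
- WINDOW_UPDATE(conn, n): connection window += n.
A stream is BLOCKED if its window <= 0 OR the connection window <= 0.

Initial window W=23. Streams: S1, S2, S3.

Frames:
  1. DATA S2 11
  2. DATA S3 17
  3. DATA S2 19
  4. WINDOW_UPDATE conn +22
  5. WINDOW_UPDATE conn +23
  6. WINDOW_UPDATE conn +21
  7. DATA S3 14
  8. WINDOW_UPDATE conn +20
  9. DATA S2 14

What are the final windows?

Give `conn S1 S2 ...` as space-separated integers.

Op 1: conn=12 S1=23 S2=12 S3=23 blocked=[]
Op 2: conn=-5 S1=23 S2=12 S3=6 blocked=[1, 2, 3]
Op 3: conn=-24 S1=23 S2=-7 S3=6 blocked=[1, 2, 3]
Op 4: conn=-2 S1=23 S2=-7 S3=6 blocked=[1, 2, 3]
Op 5: conn=21 S1=23 S2=-7 S3=6 blocked=[2]
Op 6: conn=42 S1=23 S2=-7 S3=6 blocked=[2]
Op 7: conn=28 S1=23 S2=-7 S3=-8 blocked=[2, 3]
Op 8: conn=48 S1=23 S2=-7 S3=-8 blocked=[2, 3]
Op 9: conn=34 S1=23 S2=-21 S3=-8 blocked=[2, 3]

Answer: 34 23 -21 -8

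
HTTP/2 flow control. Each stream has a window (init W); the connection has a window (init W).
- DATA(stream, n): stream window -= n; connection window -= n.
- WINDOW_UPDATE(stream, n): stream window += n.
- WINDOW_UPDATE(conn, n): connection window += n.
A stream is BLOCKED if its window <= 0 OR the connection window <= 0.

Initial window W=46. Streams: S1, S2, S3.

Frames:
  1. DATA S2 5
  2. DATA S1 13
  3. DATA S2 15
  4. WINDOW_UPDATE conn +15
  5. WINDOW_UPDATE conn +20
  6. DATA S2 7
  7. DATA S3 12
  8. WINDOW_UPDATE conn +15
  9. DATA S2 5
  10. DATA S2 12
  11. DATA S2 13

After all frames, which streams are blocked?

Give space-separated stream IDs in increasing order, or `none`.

Answer: S2

Derivation:
Op 1: conn=41 S1=46 S2=41 S3=46 blocked=[]
Op 2: conn=28 S1=33 S2=41 S3=46 blocked=[]
Op 3: conn=13 S1=33 S2=26 S3=46 blocked=[]
Op 4: conn=28 S1=33 S2=26 S3=46 blocked=[]
Op 5: conn=48 S1=33 S2=26 S3=46 blocked=[]
Op 6: conn=41 S1=33 S2=19 S3=46 blocked=[]
Op 7: conn=29 S1=33 S2=19 S3=34 blocked=[]
Op 8: conn=44 S1=33 S2=19 S3=34 blocked=[]
Op 9: conn=39 S1=33 S2=14 S3=34 blocked=[]
Op 10: conn=27 S1=33 S2=2 S3=34 blocked=[]
Op 11: conn=14 S1=33 S2=-11 S3=34 blocked=[2]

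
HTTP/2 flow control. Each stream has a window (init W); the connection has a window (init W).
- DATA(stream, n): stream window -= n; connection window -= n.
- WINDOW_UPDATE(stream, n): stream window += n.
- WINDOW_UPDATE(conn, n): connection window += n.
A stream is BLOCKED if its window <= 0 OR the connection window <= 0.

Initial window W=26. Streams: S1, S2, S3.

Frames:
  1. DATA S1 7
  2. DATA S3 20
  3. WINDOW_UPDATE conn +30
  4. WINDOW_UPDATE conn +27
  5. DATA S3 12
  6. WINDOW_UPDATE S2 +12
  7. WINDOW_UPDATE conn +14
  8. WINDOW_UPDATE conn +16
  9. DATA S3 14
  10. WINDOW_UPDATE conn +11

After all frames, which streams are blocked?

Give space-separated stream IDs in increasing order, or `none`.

Answer: S3

Derivation:
Op 1: conn=19 S1=19 S2=26 S3=26 blocked=[]
Op 2: conn=-1 S1=19 S2=26 S3=6 blocked=[1, 2, 3]
Op 3: conn=29 S1=19 S2=26 S3=6 blocked=[]
Op 4: conn=56 S1=19 S2=26 S3=6 blocked=[]
Op 5: conn=44 S1=19 S2=26 S3=-6 blocked=[3]
Op 6: conn=44 S1=19 S2=38 S3=-6 blocked=[3]
Op 7: conn=58 S1=19 S2=38 S3=-6 blocked=[3]
Op 8: conn=74 S1=19 S2=38 S3=-6 blocked=[3]
Op 9: conn=60 S1=19 S2=38 S3=-20 blocked=[3]
Op 10: conn=71 S1=19 S2=38 S3=-20 blocked=[3]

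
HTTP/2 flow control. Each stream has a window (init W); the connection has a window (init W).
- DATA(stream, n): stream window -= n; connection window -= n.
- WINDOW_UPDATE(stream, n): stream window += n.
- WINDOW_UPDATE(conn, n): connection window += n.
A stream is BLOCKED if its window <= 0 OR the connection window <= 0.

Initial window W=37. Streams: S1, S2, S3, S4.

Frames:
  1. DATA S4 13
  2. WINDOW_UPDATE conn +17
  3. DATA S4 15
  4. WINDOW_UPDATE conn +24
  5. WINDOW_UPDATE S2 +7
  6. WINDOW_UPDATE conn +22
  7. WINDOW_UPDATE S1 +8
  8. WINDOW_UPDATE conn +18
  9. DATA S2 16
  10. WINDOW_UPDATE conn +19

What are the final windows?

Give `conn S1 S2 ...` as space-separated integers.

Answer: 93 45 28 37 9

Derivation:
Op 1: conn=24 S1=37 S2=37 S3=37 S4=24 blocked=[]
Op 2: conn=41 S1=37 S2=37 S3=37 S4=24 blocked=[]
Op 3: conn=26 S1=37 S2=37 S3=37 S4=9 blocked=[]
Op 4: conn=50 S1=37 S2=37 S3=37 S4=9 blocked=[]
Op 5: conn=50 S1=37 S2=44 S3=37 S4=9 blocked=[]
Op 6: conn=72 S1=37 S2=44 S3=37 S4=9 blocked=[]
Op 7: conn=72 S1=45 S2=44 S3=37 S4=9 blocked=[]
Op 8: conn=90 S1=45 S2=44 S3=37 S4=9 blocked=[]
Op 9: conn=74 S1=45 S2=28 S3=37 S4=9 blocked=[]
Op 10: conn=93 S1=45 S2=28 S3=37 S4=9 blocked=[]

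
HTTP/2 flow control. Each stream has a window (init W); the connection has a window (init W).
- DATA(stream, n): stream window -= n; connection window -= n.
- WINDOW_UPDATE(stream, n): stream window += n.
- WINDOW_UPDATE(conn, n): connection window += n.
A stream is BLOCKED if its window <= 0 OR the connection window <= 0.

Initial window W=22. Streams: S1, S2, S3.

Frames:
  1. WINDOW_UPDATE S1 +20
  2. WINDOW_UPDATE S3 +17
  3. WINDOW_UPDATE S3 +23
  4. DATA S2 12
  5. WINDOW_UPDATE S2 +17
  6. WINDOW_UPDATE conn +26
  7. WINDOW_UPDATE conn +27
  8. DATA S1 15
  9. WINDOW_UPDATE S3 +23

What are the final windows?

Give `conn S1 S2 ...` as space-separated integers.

Answer: 48 27 27 85

Derivation:
Op 1: conn=22 S1=42 S2=22 S3=22 blocked=[]
Op 2: conn=22 S1=42 S2=22 S3=39 blocked=[]
Op 3: conn=22 S1=42 S2=22 S3=62 blocked=[]
Op 4: conn=10 S1=42 S2=10 S3=62 blocked=[]
Op 5: conn=10 S1=42 S2=27 S3=62 blocked=[]
Op 6: conn=36 S1=42 S2=27 S3=62 blocked=[]
Op 7: conn=63 S1=42 S2=27 S3=62 blocked=[]
Op 8: conn=48 S1=27 S2=27 S3=62 blocked=[]
Op 9: conn=48 S1=27 S2=27 S3=85 blocked=[]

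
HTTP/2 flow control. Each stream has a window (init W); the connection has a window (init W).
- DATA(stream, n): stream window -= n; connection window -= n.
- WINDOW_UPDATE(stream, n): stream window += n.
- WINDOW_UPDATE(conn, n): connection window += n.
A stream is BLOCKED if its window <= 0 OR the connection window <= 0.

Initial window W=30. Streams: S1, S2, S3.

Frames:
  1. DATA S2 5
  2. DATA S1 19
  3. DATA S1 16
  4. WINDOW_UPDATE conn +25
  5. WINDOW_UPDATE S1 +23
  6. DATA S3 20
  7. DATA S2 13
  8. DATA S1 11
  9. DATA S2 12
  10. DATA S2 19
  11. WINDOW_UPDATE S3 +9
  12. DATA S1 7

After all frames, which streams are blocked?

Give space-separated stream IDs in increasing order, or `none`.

Op 1: conn=25 S1=30 S2=25 S3=30 blocked=[]
Op 2: conn=6 S1=11 S2=25 S3=30 blocked=[]
Op 3: conn=-10 S1=-5 S2=25 S3=30 blocked=[1, 2, 3]
Op 4: conn=15 S1=-5 S2=25 S3=30 blocked=[1]
Op 5: conn=15 S1=18 S2=25 S3=30 blocked=[]
Op 6: conn=-5 S1=18 S2=25 S3=10 blocked=[1, 2, 3]
Op 7: conn=-18 S1=18 S2=12 S3=10 blocked=[1, 2, 3]
Op 8: conn=-29 S1=7 S2=12 S3=10 blocked=[1, 2, 3]
Op 9: conn=-41 S1=7 S2=0 S3=10 blocked=[1, 2, 3]
Op 10: conn=-60 S1=7 S2=-19 S3=10 blocked=[1, 2, 3]
Op 11: conn=-60 S1=7 S2=-19 S3=19 blocked=[1, 2, 3]
Op 12: conn=-67 S1=0 S2=-19 S3=19 blocked=[1, 2, 3]

Answer: S1 S2 S3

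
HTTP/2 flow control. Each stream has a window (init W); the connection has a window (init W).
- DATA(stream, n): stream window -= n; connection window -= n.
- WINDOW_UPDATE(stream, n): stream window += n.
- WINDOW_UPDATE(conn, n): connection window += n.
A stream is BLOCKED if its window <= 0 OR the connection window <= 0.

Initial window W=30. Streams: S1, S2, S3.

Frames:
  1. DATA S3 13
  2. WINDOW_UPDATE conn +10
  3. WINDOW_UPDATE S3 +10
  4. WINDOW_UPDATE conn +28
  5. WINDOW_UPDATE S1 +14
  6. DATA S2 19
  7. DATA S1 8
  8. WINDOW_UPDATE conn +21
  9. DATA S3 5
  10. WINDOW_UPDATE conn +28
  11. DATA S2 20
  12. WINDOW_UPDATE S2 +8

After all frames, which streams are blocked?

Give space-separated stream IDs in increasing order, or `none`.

Op 1: conn=17 S1=30 S2=30 S3=17 blocked=[]
Op 2: conn=27 S1=30 S2=30 S3=17 blocked=[]
Op 3: conn=27 S1=30 S2=30 S3=27 blocked=[]
Op 4: conn=55 S1=30 S2=30 S3=27 blocked=[]
Op 5: conn=55 S1=44 S2=30 S3=27 blocked=[]
Op 6: conn=36 S1=44 S2=11 S3=27 blocked=[]
Op 7: conn=28 S1=36 S2=11 S3=27 blocked=[]
Op 8: conn=49 S1=36 S2=11 S3=27 blocked=[]
Op 9: conn=44 S1=36 S2=11 S3=22 blocked=[]
Op 10: conn=72 S1=36 S2=11 S3=22 blocked=[]
Op 11: conn=52 S1=36 S2=-9 S3=22 blocked=[2]
Op 12: conn=52 S1=36 S2=-1 S3=22 blocked=[2]

Answer: S2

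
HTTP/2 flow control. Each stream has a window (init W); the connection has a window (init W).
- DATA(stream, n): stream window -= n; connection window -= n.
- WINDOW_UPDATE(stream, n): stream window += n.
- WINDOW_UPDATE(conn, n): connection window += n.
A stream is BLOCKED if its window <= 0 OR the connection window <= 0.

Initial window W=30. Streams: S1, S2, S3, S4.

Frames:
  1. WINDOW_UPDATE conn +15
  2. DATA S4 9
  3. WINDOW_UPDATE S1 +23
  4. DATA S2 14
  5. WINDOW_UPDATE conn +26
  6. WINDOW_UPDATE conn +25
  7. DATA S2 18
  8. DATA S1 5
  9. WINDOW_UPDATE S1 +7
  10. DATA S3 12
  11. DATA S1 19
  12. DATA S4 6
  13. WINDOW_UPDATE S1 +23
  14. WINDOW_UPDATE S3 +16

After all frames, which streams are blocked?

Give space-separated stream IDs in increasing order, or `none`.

Answer: S2

Derivation:
Op 1: conn=45 S1=30 S2=30 S3=30 S4=30 blocked=[]
Op 2: conn=36 S1=30 S2=30 S3=30 S4=21 blocked=[]
Op 3: conn=36 S1=53 S2=30 S3=30 S4=21 blocked=[]
Op 4: conn=22 S1=53 S2=16 S3=30 S4=21 blocked=[]
Op 5: conn=48 S1=53 S2=16 S3=30 S4=21 blocked=[]
Op 6: conn=73 S1=53 S2=16 S3=30 S4=21 blocked=[]
Op 7: conn=55 S1=53 S2=-2 S3=30 S4=21 blocked=[2]
Op 8: conn=50 S1=48 S2=-2 S3=30 S4=21 blocked=[2]
Op 9: conn=50 S1=55 S2=-2 S3=30 S4=21 blocked=[2]
Op 10: conn=38 S1=55 S2=-2 S3=18 S4=21 blocked=[2]
Op 11: conn=19 S1=36 S2=-2 S3=18 S4=21 blocked=[2]
Op 12: conn=13 S1=36 S2=-2 S3=18 S4=15 blocked=[2]
Op 13: conn=13 S1=59 S2=-2 S3=18 S4=15 blocked=[2]
Op 14: conn=13 S1=59 S2=-2 S3=34 S4=15 blocked=[2]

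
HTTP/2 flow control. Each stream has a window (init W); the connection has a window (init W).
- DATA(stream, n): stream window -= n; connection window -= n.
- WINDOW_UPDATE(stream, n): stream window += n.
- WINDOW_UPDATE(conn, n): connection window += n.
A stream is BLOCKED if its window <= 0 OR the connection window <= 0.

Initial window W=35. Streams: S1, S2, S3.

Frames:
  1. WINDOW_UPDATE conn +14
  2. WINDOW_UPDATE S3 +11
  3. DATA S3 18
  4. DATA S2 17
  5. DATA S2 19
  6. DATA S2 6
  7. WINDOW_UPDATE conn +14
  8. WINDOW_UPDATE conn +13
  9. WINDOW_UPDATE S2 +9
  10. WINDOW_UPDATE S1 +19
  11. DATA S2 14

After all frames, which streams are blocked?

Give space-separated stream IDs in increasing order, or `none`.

Answer: S2

Derivation:
Op 1: conn=49 S1=35 S2=35 S3=35 blocked=[]
Op 2: conn=49 S1=35 S2=35 S3=46 blocked=[]
Op 3: conn=31 S1=35 S2=35 S3=28 blocked=[]
Op 4: conn=14 S1=35 S2=18 S3=28 blocked=[]
Op 5: conn=-5 S1=35 S2=-1 S3=28 blocked=[1, 2, 3]
Op 6: conn=-11 S1=35 S2=-7 S3=28 blocked=[1, 2, 3]
Op 7: conn=3 S1=35 S2=-7 S3=28 blocked=[2]
Op 8: conn=16 S1=35 S2=-7 S3=28 blocked=[2]
Op 9: conn=16 S1=35 S2=2 S3=28 blocked=[]
Op 10: conn=16 S1=54 S2=2 S3=28 blocked=[]
Op 11: conn=2 S1=54 S2=-12 S3=28 blocked=[2]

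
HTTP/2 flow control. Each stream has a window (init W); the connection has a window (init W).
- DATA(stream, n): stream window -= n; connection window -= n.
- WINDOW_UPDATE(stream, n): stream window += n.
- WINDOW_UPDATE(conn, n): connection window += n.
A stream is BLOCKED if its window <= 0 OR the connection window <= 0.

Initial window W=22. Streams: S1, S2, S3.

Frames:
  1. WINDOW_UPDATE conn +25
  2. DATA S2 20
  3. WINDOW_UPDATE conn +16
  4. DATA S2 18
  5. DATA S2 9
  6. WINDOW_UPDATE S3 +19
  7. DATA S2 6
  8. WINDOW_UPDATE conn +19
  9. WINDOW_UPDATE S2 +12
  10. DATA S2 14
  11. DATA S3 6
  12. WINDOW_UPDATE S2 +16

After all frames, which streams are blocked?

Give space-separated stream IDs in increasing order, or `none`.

Op 1: conn=47 S1=22 S2=22 S3=22 blocked=[]
Op 2: conn=27 S1=22 S2=2 S3=22 blocked=[]
Op 3: conn=43 S1=22 S2=2 S3=22 blocked=[]
Op 4: conn=25 S1=22 S2=-16 S3=22 blocked=[2]
Op 5: conn=16 S1=22 S2=-25 S3=22 blocked=[2]
Op 6: conn=16 S1=22 S2=-25 S3=41 blocked=[2]
Op 7: conn=10 S1=22 S2=-31 S3=41 blocked=[2]
Op 8: conn=29 S1=22 S2=-31 S3=41 blocked=[2]
Op 9: conn=29 S1=22 S2=-19 S3=41 blocked=[2]
Op 10: conn=15 S1=22 S2=-33 S3=41 blocked=[2]
Op 11: conn=9 S1=22 S2=-33 S3=35 blocked=[2]
Op 12: conn=9 S1=22 S2=-17 S3=35 blocked=[2]

Answer: S2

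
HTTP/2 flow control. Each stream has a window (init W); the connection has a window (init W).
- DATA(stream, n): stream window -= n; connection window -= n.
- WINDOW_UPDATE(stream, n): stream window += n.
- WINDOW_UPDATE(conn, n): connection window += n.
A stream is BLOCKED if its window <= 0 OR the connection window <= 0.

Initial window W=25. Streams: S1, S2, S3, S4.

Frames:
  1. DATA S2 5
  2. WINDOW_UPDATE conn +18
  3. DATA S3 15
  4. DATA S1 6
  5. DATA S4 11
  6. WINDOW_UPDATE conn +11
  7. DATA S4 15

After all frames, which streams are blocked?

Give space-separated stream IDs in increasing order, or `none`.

Op 1: conn=20 S1=25 S2=20 S3=25 S4=25 blocked=[]
Op 2: conn=38 S1=25 S2=20 S3=25 S4=25 blocked=[]
Op 3: conn=23 S1=25 S2=20 S3=10 S4=25 blocked=[]
Op 4: conn=17 S1=19 S2=20 S3=10 S4=25 blocked=[]
Op 5: conn=6 S1=19 S2=20 S3=10 S4=14 blocked=[]
Op 6: conn=17 S1=19 S2=20 S3=10 S4=14 blocked=[]
Op 7: conn=2 S1=19 S2=20 S3=10 S4=-1 blocked=[4]

Answer: S4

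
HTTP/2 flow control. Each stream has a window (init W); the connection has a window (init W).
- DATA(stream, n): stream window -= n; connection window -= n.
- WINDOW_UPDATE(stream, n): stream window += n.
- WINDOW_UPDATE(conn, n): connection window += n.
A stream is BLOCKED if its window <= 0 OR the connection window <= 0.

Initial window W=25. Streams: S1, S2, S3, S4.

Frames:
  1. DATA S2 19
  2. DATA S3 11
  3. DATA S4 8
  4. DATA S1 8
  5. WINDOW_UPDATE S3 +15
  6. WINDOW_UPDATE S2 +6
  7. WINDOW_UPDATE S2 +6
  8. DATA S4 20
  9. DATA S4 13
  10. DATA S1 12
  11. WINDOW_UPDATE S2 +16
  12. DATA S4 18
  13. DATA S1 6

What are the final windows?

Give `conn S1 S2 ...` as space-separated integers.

Answer: -90 -1 34 29 -34

Derivation:
Op 1: conn=6 S1=25 S2=6 S3=25 S4=25 blocked=[]
Op 2: conn=-5 S1=25 S2=6 S3=14 S4=25 blocked=[1, 2, 3, 4]
Op 3: conn=-13 S1=25 S2=6 S3=14 S4=17 blocked=[1, 2, 3, 4]
Op 4: conn=-21 S1=17 S2=6 S3=14 S4=17 blocked=[1, 2, 3, 4]
Op 5: conn=-21 S1=17 S2=6 S3=29 S4=17 blocked=[1, 2, 3, 4]
Op 6: conn=-21 S1=17 S2=12 S3=29 S4=17 blocked=[1, 2, 3, 4]
Op 7: conn=-21 S1=17 S2=18 S3=29 S4=17 blocked=[1, 2, 3, 4]
Op 8: conn=-41 S1=17 S2=18 S3=29 S4=-3 blocked=[1, 2, 3, 4]
Op 9: conn=-54 S1=17 S2=18 S3=29 S4=-16 blocked=[1, 2, 3, 4]
Op 10: conn=-66 S1=5 S2=18 S3=29 S4=-16 blocked=[1, 2, 3, 4]
Op 11: conn=-66 S1=5 S2=34 S3=29 S4=-16 blocked=[1, 2, 3, 4]
Op 12: conn=-84 S1=5 S2=34 S3=29 S4=-34 blocked=[1, 2, 3, 4]
Op 13: conn=-90 S1=-1 S2=34 S3=29 S4=-34 blocked=[1, 2, 3, 4]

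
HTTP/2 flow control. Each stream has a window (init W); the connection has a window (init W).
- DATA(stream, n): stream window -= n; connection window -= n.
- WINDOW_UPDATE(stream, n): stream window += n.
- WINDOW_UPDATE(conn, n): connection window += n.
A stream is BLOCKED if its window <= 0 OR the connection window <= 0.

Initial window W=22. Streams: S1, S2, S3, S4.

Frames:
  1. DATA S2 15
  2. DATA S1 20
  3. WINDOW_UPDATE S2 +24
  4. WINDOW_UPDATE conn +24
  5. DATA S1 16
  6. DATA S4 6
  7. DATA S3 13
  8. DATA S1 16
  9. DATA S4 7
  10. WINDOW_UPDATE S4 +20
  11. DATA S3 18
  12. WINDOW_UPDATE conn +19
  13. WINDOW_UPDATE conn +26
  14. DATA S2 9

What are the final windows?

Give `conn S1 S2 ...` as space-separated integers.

Op 1: conn=7 S1=22 S2=7 S3=22 S4=22 blocked=[]
Op 2: conn=-13 S1=2 S2=7 S3=22 S4=22 blocked=[1, 2, 3, 4]
Op 3: conn=-13 S1=2 S2=31 S3=22 S4=22 blocked=[1, 2, 3, 4]
Op 4: conn=11 S1=2 S2=31 S3=22 S4=22 blocked=[]
Op 5: conn=-5 S1=-14 S2=31 S3=22 S4=22 blocked=[1, 2, 3, 4]
Op 6: conn=-11 S1=-14 S2=31 S3=22 S4=16 blocked=[1, 2, 3, 4]
Op 7: conn=-24 S1=-14 S2=31 S3=9 S4=16 blocked=[1, 2, 3, 4]
Op 8: conn=-40 S1=-30 S2=31 S3=9 S4=16 blocked=[1, 2, 3, 4]
Op 9: conn=-47 S1=-30 S2=31 S3=9 S4=9 blocked=[1, 2, 3, 4]
Op 10: conn=-47 S1=-30 S2=31 S3=9 S4=29 blocked=[1, 2, 3, 4]
Op 11: conn=-65 S1=-30 S2=31 S3=-9 S4=29 blocked=[1, 2, 3, 4]
Op 12: conn=-46 S1=-30 S2=31 S3=-9 S4=29 blocked=[1, 2, 3, 4]
Op 13: conn=-20 S1=-30 S2=31 S3=-9 S4=29 blocked=[1, 2, 3, 4]
Op 14: conn=-29 S1=-30 S2=22 S3=-9 S4=29 blocked=[1, 2, 3, 4]

Answer: -29 -30 22 -9 29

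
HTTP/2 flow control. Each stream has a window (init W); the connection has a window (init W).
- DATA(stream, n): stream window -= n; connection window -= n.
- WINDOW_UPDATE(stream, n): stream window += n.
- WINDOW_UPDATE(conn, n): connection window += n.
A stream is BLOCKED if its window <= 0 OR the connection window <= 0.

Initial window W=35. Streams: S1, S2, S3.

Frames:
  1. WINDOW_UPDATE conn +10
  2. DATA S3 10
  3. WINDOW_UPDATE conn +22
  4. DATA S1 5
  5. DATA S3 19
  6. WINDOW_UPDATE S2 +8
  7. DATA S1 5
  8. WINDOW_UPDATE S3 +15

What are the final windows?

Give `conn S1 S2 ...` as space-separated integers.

Answer: 28 25 43 21

Derivation:
Op 1: conn=45 S1=35 S2=35 S3=35 blocked=[]
Op 2: conn=35 S1=35 S2=35 S3=25 blocked=[]
Op 3: conn=57 S1=35 S2=35 S3=25 blocked=[]
Op 4: conn=52 S1=30 S2=35 S3=25 blocked=[]
Op 5: conn=33 S1=30 S2=35 S3=6 blocked=[]
Op 6: conn=33 S1=30 S2=43 S3=6 blocked=[]
Op 7: conn=28 S1=25 S2=43 S3=6 blocked=[]
Op 8: conn=28 S1=25 S2=43 S3=21 blocked=[]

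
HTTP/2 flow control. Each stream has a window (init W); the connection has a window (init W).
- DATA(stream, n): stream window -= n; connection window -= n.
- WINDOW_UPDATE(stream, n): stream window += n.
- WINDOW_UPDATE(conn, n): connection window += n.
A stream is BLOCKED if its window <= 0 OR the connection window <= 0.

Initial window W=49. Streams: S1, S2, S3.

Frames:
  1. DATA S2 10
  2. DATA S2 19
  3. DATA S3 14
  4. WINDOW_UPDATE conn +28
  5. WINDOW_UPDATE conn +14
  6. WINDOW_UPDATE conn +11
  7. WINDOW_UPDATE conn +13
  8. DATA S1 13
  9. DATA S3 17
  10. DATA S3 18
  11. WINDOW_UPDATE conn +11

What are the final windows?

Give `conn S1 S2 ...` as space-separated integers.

Answer: 35 36 20 0

Derivation:
Op 1: conn=39 S1=49 S2=39 S3=49 blocked=[]
Op 2: conn=20 S1=49 S2=20 S3=49 blocked=[]
Op 3: conn=6 S1=49 S2=20 S3=35 blocked=[]
Op 4: conn=34 S1=49 S2=20 S3=35 blocked=[]
Op 5: conn=48 S1=49 S2=20 S3=35 blocked=[]
Op 6: conn=59 S1=49 S2=20 S3=35 blocked=[]
Op 7: conn=72 S1=49 S2=20 S3=35 blocked=[]
Op 8: conn=59 S1=36 S2=20 S3=35 blocked=[]
Op 9: conn=42 S1=36 S2=20 S3=18 blocked=[]
Op 10: conn=24 S1=36 S2=20 S3=0 blocked=[3]
Op 11: conn=35 S1=36 S2=20 S3=0 blocked=[3]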